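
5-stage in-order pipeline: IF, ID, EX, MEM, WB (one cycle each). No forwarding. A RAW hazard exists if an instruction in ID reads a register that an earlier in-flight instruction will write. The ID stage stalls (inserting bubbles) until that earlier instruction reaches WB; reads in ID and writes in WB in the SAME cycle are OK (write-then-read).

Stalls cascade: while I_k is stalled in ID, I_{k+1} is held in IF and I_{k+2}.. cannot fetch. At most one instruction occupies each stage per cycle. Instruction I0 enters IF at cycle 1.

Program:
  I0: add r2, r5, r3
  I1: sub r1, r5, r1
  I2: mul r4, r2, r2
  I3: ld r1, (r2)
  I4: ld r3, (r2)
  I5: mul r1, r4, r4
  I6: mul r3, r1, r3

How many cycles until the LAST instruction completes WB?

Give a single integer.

Answer: 14

Derivation:
I0 add r2 <- r5,r3: IF@1 ID@2 stall=0 (-) EX@3 MEM@4 WB@5
I1 sub r1 <- r5,r1: IF@2 ID@3 stall=0 (-) EX@4 MEM@5 WB@6
I2 mul r4 <- r2,r2: IF@3 ID@4 stall=1 (RAW on I0.r2 (WB@5)) EX@6 MEM@7 WB@8
I3 ld r1 <- r2: IF@4 ID@6 stall=0 (-) EX@7 MEM@8 WB@9
I4 ld r3 <- r2: IF@6 ID@7 stall=0 (-) EX@8 MEM@9 WB@10
I5 mul r1 <- r4,r4: IF@7 ID@8 stall=0 (-) EX@9 MEM@10 WB@11
I6 mul r3 <- r1,r3: IF@8 ID@9 stall=2 (RAW on I5.r1 (WB@11)) EX@12 MEM@13 WB@14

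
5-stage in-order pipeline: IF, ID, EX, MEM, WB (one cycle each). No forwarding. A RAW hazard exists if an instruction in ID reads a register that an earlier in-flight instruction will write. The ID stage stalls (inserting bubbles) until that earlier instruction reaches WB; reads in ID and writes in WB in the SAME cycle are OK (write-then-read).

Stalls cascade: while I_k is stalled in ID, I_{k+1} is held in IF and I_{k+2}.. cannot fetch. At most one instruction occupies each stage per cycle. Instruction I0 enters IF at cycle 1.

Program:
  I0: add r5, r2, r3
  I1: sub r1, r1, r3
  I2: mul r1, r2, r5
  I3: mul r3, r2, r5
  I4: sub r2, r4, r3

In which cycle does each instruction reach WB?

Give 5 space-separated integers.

Answer: 5 6 8 9 12

Derivation:
I0 add r5 <- r2,r3: IF@1 ID@2 stall=0 (-) EX@3 MEM@4 WB@5
I1 sub r1 <- r1,r3: IF@2 ID@3 stall=0 (-) EX@4 MEM@5 WB@6
I2 mul r1 <- r2,r5: IF@3 ID@4 stall=1 (RAW on I0.r5 (WB@5)) EX@6 MEM@7 WB@8
I3 mul r3 <- r2,r5: IF@4 ID@6 stall=0 (-) EX@7 MEM@8 WB@9
I4 sub r2 <- r4,r3: IF@6 ID@7 stall=2 (RAW on I3.r3 (WB@9)) EX@10 MEM@11 WB@12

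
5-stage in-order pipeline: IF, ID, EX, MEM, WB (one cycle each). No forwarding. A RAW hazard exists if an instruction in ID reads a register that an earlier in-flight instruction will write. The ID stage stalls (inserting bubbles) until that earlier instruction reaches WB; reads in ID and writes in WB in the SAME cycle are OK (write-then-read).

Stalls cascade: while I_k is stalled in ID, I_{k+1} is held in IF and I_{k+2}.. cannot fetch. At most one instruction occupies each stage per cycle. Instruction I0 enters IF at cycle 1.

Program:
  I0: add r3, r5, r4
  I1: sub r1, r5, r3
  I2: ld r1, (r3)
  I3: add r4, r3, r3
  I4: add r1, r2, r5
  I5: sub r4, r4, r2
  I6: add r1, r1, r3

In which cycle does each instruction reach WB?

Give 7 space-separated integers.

Answer: 5 8 9 10 11 13 14

Derivation:
I0 add r3 <- r5,r4: IF@1 ID@2 stall=0 (-) EX@3 MEM@4 WB@5
I1 sub r1 <- r5,r3: IF@2 ID@3 stall=2 (RAW on I0.r3 (WB@5)) EX@6 MEM@7 WB@8
I2 ld r1 <- r3: IF@3 ID@6 stall=0 (-) EX@7 MEM@8 WB@9
I3 add r4 <- r3,r3: IF@6 ID@7 stall=0 (-) EX@8 MEM@9 WB@10
I4 add r1 <- r2,r5: IF@7 ID@8 stall=0 (-) EX@9 MEM@10 WB@11
I5 sub r4 <- r4,r2: IF@8 ID@9 stall=1 (RAW on I3.r4 (WB@10)) EX@11 MEM@12 WB@13
I6 add r1 <- r1,r3: IF@9 ID@11 stall=0 (-) EX@12 MEM@13 WB@14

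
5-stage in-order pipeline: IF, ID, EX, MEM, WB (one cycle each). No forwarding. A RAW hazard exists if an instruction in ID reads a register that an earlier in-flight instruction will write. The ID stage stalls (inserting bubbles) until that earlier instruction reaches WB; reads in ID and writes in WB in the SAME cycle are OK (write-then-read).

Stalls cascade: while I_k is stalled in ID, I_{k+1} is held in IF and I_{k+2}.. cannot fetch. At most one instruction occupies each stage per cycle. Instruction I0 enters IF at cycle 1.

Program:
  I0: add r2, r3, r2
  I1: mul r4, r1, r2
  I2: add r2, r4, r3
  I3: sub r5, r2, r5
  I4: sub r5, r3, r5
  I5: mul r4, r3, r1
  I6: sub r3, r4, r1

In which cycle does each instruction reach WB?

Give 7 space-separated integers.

Answer: 5 8 11 14 17 18 21

Derivation:
I0 add r2 <- r3,r2: IF@1 ID@2 stall=0 (-) EX@3 MEM@4 WB@5
I1 mul r4 <- r1,r2: IF@2 ID@3 stall=2 (RAW on I0.r2 (WB@5)) EX@6 MEM@7 WB@8
I2 add r2 <- r4,r3: IF@3 ID@6 stall=2 (RAW on I1.r4 (WB@8)) EX@9 MEM@10 WB@11
I3 sub r5 <- r2,r5: IF@6 ID@9 stall=2 (RAW on I2.r2 (WB@11)) EX@12 MEM@13 WB@14
I4 sub r5 <- r3,r5: IF@9 ID@12 stall=2 (RAW on I3.r5 (WB@14)) EX@15 MEM@16 WB@17
I5 mul r4 <- r3,r1: IF@12 ID@15 stall=0 (-) EX@16 MEM@17 WB@18
I6 sub r3 <- r4,r1: IF@15 ID@16 stall=2 (RAW on I5.r4 (WB@18)) EX@19 MEM@20 WB@21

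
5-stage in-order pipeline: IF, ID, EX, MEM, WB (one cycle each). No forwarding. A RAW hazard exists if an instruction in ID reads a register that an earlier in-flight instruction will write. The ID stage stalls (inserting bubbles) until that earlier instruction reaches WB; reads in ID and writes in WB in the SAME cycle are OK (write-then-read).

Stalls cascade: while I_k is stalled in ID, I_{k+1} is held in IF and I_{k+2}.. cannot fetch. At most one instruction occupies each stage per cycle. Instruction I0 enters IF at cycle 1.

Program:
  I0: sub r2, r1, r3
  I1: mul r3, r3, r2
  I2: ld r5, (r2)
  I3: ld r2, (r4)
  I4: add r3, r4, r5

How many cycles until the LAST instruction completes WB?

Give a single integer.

Answer: 12

Derivation:
I0 sub r2 <- r1,r3: IF@1 ID@2 stall=0 (-) EX@3 MEM@4 WB@5
I1 mul r3 <- r3,r2: IF@2 ID@3 stall=2 (RAW on I0.r2 (WB@5)) EX@6 MEM@7 WB@8
I2 ld r5 <- r2: IF@3 ID@6 stall=0 (-) EX@7 MEM@8 WB@9
I3 ld r2 <- r4: IF@6 ID@7 stall=0 (-) EX@8 MEM@9 WB@10
I4 add r3 <- r4,r5: IF@7 ID@8 stall=1 (RAW on I2.r5 (WB@9)) EX@10 MEM@11 WB@12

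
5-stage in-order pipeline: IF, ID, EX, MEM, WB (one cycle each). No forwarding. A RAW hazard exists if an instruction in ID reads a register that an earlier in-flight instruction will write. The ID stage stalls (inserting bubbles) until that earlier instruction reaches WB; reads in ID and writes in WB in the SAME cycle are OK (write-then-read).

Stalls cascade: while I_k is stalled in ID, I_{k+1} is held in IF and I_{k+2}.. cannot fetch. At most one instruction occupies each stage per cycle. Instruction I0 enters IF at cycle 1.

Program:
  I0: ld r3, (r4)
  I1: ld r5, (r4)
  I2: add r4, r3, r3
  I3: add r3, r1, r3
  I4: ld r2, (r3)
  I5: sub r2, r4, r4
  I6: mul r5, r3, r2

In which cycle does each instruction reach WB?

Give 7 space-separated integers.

I0 ld r3 <- r4: IF@1 ID@2 stall=0 (-) EX@3 MEM@4 WB@5
I1 ld r5 <- r4: IF@2 ID@3 stall=0 (-) EX@4 MEM@5 WB@6
I2 add r4 <- r3,r3: IF@3 ID@4 stall=1 (RAW on I0.r3 (WB@5)) EX@6 MEM@7 WB@8
I3 add r3 <- r1,r3: IF@4 ID@6 stall=0 (-) EX@7 MEM@8 WB@9
I4 ld r2 <- r3: IF@6 ID@7 stall=2 (RAW on I3.r3 (WB@9)) EX@10 MEM@11 WB@12
I5 sub r2 <- r4,r4: IF@7 ID@10 stall=0 (-) EX@11 MEM@12 WB@13
I6 mul r5 <- r3,r2: IF@10 ID@11 stall=2 (RAW on I5.r2 (WB@13)) EX@14 MEM@15 WB@16

Answer: 5 6 8 9 12 13 16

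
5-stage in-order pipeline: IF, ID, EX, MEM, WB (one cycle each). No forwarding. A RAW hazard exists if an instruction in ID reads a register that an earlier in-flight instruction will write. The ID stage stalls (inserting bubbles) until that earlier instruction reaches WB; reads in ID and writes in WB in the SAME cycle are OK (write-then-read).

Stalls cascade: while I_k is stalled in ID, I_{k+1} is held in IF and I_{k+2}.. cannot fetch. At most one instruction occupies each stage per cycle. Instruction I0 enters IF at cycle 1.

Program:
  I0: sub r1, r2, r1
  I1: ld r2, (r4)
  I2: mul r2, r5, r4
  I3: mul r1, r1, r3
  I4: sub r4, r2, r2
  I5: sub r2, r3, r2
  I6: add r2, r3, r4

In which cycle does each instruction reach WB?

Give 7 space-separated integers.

I0 sub r1 <- r2,r1: IF@1 ID@2 stall=0 (-) EX@3 MEM@4 WB@5
I1 ld r2 <- r4: IF@2 ID@3 stall=0 (-) EX@4 MEM@5 WB@6
I2 mul r2 <- r5,r4: IF@3 ID@4 stall=0 (-) EX@5 MEM@6 WB@7
I3 mul r1 <- r1,r3: IF@4 ID@5 stall=0 (-) EX@6 MEM@7 WB@8
I4 sub r4 <- r2,r2: IF@5 ID@6 stall=1 (RAW on I2.r2 (WB@7)) EX@8 MEM@9 WB@10
I5 sub r2 <- r3,r2: IF@6 ID@8 stall=0 (-) EX@9 MEM@10 WB@11
I6 add r2 <- r3,r4: IF@8 ID@9 stall=1 (RAW on I4.r4 (WB@10)) EX@11 MEM@12 WB@13

Answer: 5 6 7 8 10 11 13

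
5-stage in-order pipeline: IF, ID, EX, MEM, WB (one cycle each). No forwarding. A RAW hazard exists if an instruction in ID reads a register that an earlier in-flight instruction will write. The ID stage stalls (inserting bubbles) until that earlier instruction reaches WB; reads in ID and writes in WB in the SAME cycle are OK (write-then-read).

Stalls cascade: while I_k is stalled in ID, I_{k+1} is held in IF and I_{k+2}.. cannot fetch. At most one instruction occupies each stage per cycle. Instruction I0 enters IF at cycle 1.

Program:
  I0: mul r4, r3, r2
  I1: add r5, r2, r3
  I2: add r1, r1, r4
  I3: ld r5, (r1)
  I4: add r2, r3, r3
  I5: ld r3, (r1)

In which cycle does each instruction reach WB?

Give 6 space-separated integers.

Answer: 5 6 8 11 12 13

Derivation:
I0 mul r4 <- r3,r2: IF@1 ID@2 stall=0 (-) EX@3 MEM@4 WB@5
I1 add r5 <- r2,r3: IF@2 ID@3 stall=0 (-) EX@4 MEM@5 WB@6
I2 add r1 <- r1,r4: IF@3 ID@4 stall=1 (RAW on I0.r4 (WB@5)) EX@6 MEM@7 WB@8
I3 ld r5 <- r1: IF@4 ID@6 stall=2 (RAW on I2.r1 (WB@8)) EX@9 MEM@10 WB@11
I4 add r2 <- r3,r3: IF@6 ID@9 stall=0 (-) EX@10 MEM@11 WB@12
I5 ld r3 <- r1: IF@9 ID@10 stall=0 (-) EX@11 MEM@12 WB@13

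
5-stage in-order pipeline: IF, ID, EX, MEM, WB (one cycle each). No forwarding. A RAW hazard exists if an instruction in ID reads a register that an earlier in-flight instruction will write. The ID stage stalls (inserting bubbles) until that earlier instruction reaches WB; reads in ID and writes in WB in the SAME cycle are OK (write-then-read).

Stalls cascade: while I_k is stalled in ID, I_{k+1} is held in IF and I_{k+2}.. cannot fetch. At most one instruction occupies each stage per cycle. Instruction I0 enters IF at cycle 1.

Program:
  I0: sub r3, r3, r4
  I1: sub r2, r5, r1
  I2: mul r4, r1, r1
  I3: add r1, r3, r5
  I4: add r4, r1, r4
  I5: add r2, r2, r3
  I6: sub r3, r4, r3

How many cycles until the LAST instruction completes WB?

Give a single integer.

Answer: 14

Derivation:
I0 sub r3 <- r3,r4: IF@1 ID@2 stall=0 (-) EX@3 MEM@4 WB@5
I1 sub r2 <- r5,r1: IF@2 ID@3 stall=0 (-) EX@4 MEM@5 WB@6
I2 mul r4 <- r1,r1: IF@3 ID@4 stall=0 (-) EX@5 MEM@6 WB@7
I3 add r1 <- r3,r5: IF@4 ID@5 stall=0 (-) EX@6 MEM@7 WB@8
I4 add r4 <- r1,r4: IF@5 ID@6 stall=2 (RAW on I3.r1 (WB@8)) EX@9 MEM@10 WB@11
I5 add r2 <- r2,r3: IF@6 ID@9 stall=0 (-) EX@10 MEM@11 WB@12
I6 sub r3 <- r4,r3: IF@9 ID@10 stall=1 (RAW on I4.r4 (WB@11)) EX@12 MEM@13 WB@14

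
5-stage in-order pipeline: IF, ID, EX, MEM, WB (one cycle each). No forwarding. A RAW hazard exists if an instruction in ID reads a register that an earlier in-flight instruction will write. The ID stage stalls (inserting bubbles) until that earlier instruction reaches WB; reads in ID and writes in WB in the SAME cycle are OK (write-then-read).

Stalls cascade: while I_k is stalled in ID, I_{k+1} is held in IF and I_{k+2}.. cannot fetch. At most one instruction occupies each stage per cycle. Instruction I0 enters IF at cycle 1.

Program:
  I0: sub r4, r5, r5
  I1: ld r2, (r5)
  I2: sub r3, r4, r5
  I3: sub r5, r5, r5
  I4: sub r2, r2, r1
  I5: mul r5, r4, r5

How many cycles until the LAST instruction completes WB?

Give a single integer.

I0 sub r4 <- r5,r5: IF@1 ID@2 stall=0 (-) EX@3 MEM@4 WB@5
I1 ld r2 <- r5: IF@2 ID@3 stall=0 (-) EX@4 MEM@5 WB@6
I2 sub r3 <- r4,r5: IF@3 ID@4 stall=1 (RAW on I0.r4 (WB@5)) EX@6 MEM@7 WB@8
I3 sub r5 <- r5,r5: IF@4 ID@6 stall=0 (-) EX@7 MEM@8 WB@9
I4 sub r2 <- r2,r1: IF@6 ID@7 stall=0 (-) EX@8 MEM@9 WB@10
I5 mul r5 <- r4,r5: IF@7 ID@8 stall=1 (RAW on I3.r5 (WB@9)) EX@10 MEM@11 WB@12

Answer: 12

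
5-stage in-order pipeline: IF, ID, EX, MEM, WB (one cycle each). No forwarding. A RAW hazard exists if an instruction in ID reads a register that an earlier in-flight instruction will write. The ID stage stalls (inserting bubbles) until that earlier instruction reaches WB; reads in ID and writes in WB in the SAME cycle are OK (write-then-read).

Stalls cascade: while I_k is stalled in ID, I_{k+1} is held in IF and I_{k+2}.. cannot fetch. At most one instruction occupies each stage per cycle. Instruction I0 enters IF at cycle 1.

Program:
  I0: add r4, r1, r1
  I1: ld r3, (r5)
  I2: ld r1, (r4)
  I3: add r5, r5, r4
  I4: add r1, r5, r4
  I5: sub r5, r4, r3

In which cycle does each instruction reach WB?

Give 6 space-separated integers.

Answer: 5 6 8 9 12 13

Derivation:
I0 add r4 <- r1,r1: IF@1 ID@2 stall=0 (-) EX@3 MEM@4 WB@5
I1 ld r3 <- r5: IF@2 ID@3 stall=0 (-) EX@4 MEM@5 WB@6
I2 ld r1 <- r4: IF@3 ID@4 stall=1 (RAW on I0.r4 (WB@5)) EX@6 MEM@7 WB@8
I3 add r5 <- r5,r4: IF@4 ID@6 stall=0 (-) EX@7 MEM@8 WB@9
I4 add r1 <- r5,r4: IF@6 ID@7 stall=2 (RAW on I3.r5 (WB@9)) EX@10 MEM@11 WB@12
I5 sub r5 <- r4,r3: IF@7 ID@10 stall=0 (-) EX@11 MEM@12 WB@13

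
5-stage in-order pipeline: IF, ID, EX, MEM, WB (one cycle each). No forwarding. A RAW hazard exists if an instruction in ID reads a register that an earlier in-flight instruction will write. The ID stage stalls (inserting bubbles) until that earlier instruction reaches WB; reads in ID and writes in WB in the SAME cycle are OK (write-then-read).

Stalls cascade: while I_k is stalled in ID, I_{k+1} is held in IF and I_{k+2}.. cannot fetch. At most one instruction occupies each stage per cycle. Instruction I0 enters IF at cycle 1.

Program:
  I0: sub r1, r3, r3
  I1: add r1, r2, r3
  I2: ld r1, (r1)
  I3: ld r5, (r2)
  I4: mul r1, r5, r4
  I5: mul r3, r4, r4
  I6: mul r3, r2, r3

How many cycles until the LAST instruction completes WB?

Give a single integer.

Answer: 17

Derivation:
I0 sub r1 <- r3,r3: IF@1 ID@2 stall=0 (-) EX@3 MEM@4 WB@5
I1 add r1 <- r2,r3: IF@2 ID@3 stall=0 (-) EX@4 MEM@5 WB@6
I2 ld r1 <- r1: IF@3 ID@4 stall=2 (RAW on I1.r1 (WB@6)) EX@7 MEM@8 WB@9
I3 ld r5 <- r2: IF@4 ID@7 stall=0 (-) EX@8 MEM@9 WB@10
I4 mul r1 <- r5,r4: IF@7 ID@8 stall=2 (RAW on I3.r5 (WB@10)) EX@11 MEM@12 WB@13
I5 mul r3 <- r4,r4: IF@8 ID@11 stall=0 (-) EX@12 MEM@13 WB@14
I6 mul r3 <- r2,r3: IF@11 ID@12 stall=2 (RAW on I5.r3 (WB@14)) EX@15 MEM@16 WB@17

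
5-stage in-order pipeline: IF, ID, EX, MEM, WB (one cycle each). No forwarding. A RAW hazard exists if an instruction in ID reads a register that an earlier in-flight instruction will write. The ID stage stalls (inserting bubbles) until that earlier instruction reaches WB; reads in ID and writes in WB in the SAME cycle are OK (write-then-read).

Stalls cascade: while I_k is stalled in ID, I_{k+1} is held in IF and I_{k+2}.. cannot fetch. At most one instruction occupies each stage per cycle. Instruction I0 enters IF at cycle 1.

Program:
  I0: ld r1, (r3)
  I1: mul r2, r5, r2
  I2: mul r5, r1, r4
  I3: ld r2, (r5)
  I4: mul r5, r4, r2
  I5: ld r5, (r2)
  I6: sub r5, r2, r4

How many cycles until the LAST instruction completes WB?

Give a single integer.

I0 ld r1 <- r3: IF@1 ID@2 stall=0 (-) EX@3 MEM@4 WB@5
I1 mul r2 <- r5,r2: IF@2 ID@3 stall=0 (-) EX@4 MEM@5 WB@6
I2 mul r5 <- r1,r4: IF@3 ID@4 stall=1 (RAW on I0.r1 (WB@5)) EX@6 MEM@7 WB@8
I3 ld r2 <- r5: IF@4 ID@6 stall=2 (RAW on I2.r5 (WB@8)) EX@9 MEM@10 WB@11
I4 mul r5 <- r4,r2: IF@6 ID@9 stall=2 (RAW on I3.r2 (WB@11)) EX@12 MEM@13 WB@14
I5 ld r5 <- r2: IF@9 ID@12 stall=0 (-) EX@13 MEM@14 WB@15
I6 sub r5 <- r2,r4: IF@12 ID@13 stall=0 (-) EX@14 MEM@15 WB@16

Answer: 16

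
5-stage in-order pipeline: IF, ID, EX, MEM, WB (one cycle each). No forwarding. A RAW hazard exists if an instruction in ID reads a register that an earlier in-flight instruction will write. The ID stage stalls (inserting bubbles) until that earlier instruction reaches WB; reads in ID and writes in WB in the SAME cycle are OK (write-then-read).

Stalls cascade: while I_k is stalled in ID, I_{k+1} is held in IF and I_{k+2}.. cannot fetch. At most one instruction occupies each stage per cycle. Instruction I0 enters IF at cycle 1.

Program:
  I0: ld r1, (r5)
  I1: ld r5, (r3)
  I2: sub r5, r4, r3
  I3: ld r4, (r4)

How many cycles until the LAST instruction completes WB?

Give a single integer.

I0 ld r1 <- r5: IF@1 ID@2 stall=0 (-) EX@3 MEM@4 WB@5
I1 ld r5 <- r3: IF@2 ID@3 stall=0 (-) EX@4 MEM@5 WB@6
I2 sub r5 <- r4,r3: IF@3 ID@4 stall=0 (-) EX@5 MEM@6 WB@7
I3 ld r4 <- r4: IF@4 ID@5 stall=0 (-) EX@6 MEM@7 WB@8

Answer: 8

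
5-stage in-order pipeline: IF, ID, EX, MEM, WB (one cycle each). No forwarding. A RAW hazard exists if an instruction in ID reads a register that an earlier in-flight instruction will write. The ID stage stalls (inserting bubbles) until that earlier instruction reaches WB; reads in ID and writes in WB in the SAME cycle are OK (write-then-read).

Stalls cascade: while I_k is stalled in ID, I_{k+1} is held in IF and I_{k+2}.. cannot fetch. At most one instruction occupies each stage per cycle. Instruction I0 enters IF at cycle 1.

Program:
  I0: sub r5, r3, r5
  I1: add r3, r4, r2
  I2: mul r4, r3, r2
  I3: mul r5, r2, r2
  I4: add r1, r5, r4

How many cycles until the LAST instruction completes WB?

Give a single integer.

I0 sub r5 <- r3,r5: IF@1 ID@2 stall=0 (-) EX@3 MEM@4 WB@5
I1 add r3 <- r4,r2: IF@2 ID@3 stall=0 (-) EX@4 MEM@5 WB@6
I2 mul r4 <- r3,r2: IF@3 ID@4 stall=2 (RAW on I1.r3 (WB@6)) EX@7 MEM@8 WB@9
I3 mul r5 <- r2,r2: IF@4 ID@7 stall=0 (-) EX@8 MEM@9 WB@10
I4 add r1 <- r5,r4: IF@7 ID@8 stall=2 (RAW on I3.r5 (WB@10)) EX@11 MEM@12 WB@13

Answer: 13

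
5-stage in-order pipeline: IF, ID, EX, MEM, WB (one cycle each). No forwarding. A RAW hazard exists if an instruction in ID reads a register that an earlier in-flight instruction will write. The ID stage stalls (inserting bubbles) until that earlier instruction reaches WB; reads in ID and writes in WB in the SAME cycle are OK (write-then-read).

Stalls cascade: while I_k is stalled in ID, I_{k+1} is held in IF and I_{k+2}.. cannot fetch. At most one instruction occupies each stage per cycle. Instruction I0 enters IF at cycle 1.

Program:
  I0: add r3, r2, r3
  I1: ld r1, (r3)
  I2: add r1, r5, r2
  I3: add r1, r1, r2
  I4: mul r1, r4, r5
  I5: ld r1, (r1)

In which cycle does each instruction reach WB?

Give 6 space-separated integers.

Answer: 5 8 9 12 13 16

Derivation:
I0 add r3 <- r2,r3: IF@1 ID@2 stall=0 (-) EX@3 MEM@4 WB@5
I1 ld r1 <- r3: IF@2 ID@3 stall=2 (RAW on I0.r3 (WB@5)) EX@6 MEM@7 WB@8
I2 add r1 <- r5,r2: IF@3 ID@6 stall=0 (-) EX@7 MEM@8 WB@9
I3 add r1 <- r1,r2: IF@6 ID@7 stall=2 (RAW on I2.r1 (WB@9)) EX@10 MEM@11 WB@12
I4 mul r1 <- r4,r5: IF@7 ID@10 stall=0 (-) EX@11 MEM@12 WB@13
I5 ld r1 <- r1: IF@10 ID@11 stall=2 (RAW on I4.r1 (WB@13)) EX@14 MEM@15 WB@16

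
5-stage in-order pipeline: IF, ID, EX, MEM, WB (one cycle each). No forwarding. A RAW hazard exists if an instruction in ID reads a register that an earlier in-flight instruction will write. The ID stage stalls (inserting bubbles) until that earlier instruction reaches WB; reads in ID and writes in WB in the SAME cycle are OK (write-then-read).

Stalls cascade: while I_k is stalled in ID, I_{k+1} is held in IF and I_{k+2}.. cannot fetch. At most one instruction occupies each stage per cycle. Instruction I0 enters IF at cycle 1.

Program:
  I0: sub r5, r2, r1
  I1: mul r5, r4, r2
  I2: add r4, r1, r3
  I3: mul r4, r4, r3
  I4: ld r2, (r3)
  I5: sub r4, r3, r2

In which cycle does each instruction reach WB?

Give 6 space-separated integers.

I0 sub r5 <- r2,r1: IF@1 ID@2 stall=0 (-) EX@3 MEM@4 WB@5
I1 mul r5 <- r4,r2: IF@2 ID@3 stall=0 (-) EX@4 MEM@5 WB@6
I2 add r4 <- r1,r3: IF@3 ID@4 stall=0 (-) EX@5 MEM@6 WB@7
I3 mul r4 <- r4,r3: IF@4 ID@5 stall=2 (RAW on I2.r4 (WB@7)) EX@8 MEM@9 WB@10
I4 ld r2 <- r3: IF@5 ID@8 stall=0 (-) EX@9 MEM@10 WB@11
I5 sub r4 <- r3,r2: IF@8 ID@9 stall=2 (RAW on I4.r2 (WB@11)) EX@12 MEM@13 WB@14

Answer: 5 6 7 10 11 14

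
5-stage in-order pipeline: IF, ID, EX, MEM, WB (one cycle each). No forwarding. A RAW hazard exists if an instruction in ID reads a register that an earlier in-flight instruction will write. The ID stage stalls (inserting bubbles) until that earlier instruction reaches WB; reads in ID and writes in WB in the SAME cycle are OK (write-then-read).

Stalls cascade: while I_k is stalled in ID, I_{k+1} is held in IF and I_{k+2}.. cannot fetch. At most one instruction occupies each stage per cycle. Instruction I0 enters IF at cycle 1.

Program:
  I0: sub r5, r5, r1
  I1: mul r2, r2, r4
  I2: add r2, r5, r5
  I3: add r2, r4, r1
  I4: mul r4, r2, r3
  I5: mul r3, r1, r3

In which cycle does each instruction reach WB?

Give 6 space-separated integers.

I0 sub r5 <- r5,r1: IF@1 ID@2 stall=0 (-) EX@3 MEM@4 WB@5
I1 mul r2 <- r2,r4: IF@2 ID@3 stall=0 (-) EX@4 MEM@5 WB@6
I2 add r2 <- r5,r5: IF@3 ID@4 stall=1 (RAW on I0.r5 (WB@5)) EX@6 MEM@7 WB@8
I3 add r2 <- r4,r1: IF@4 ID@6 stall=0 (-) EX@7 MEM@8 WB@9
I4 mul r4 <- r2,r3: IF@6 ID@7 stall=2 (RAW on I3.r2 (WB@9)) EX@10 MEM@11 WB@12
I5 mul r3 <- r1,r3: IF@7 ID@10 stall=0 (-) EX@11 MEM@12 WB@13

Answer: 5 6 8 9 12 13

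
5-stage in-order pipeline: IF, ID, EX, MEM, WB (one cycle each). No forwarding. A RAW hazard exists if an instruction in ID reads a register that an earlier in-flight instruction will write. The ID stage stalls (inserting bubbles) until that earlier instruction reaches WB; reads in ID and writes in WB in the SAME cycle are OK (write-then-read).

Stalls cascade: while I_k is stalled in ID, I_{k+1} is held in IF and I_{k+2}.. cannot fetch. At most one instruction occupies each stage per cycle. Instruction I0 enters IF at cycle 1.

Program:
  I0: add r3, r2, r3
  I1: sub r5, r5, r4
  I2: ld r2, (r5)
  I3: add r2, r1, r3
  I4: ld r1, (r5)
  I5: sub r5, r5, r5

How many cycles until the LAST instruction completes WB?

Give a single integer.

I0 add r3 <- r2,r3: IF@1 ID@2 stall=0 (-) EX@3 MEM@4 WB@5
I1 sub r5 <- r5,r4: IF@2 ID@3 stall=0 (-) EX@4 MEM@5 WB@6
I2 ld r2 <- r5: IF@3 ID@4 stall=2 (RAW on I1.r5 (WB@6)) EX@7 MEM@8 WB@9
I3 add r2 <- r1,r3: IF@4 ID@7 stall=0 (-) EX@8 MEM@9 WB@10
I4 ld r1 <- r5: IF@7 ID@8 stall=0 (-) EX@9 MEM@10 WB@11
I5 sub r5 <- r5,r5: IF@8 ID@9 stall=0 (-) EX@10 MEM@11 WB@12

Answer: 12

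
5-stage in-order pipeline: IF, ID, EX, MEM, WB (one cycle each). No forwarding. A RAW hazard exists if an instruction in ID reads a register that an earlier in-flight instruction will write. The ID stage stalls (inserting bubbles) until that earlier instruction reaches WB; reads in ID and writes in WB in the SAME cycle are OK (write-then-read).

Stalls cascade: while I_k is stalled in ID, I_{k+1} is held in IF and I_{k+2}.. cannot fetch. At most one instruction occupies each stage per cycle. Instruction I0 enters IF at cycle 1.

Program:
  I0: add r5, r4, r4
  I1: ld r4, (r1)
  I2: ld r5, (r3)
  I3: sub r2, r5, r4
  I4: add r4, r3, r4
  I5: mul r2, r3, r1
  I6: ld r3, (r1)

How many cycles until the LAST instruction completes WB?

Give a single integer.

Answer: 13

Derivation:
I0 add r5 <- r4,r4: IF@1 ID@2 stall=0 (-) EX@3 MEM@4 WB@5
I1 ld r4 <- r1: IF@2 ID@3 stall=0 (-) EX@4 MEM@5 WB@6
I2 ld r5 <- r3: IF@3 ID@4 stall=0 (-) EX@5 MEM@6 WB@7
I3 sub r2 <- r5,r4: IF@4 ID@5 stall=2 (RAW on I2.r5 (WB@7)) EX@8 MEM@9 WB@10
I4 add r4 <- r3,r4: IF@5 ID@8 stall=0 (-) EX@9 MEM@10 WB@11
I5 mul r2 <- r3,r1: IF@8 ID@9 stall=0 (-) EX@10 MEM@11 WB@12
I6 ld r3 <- r1: IF@9 ID@10 stall=0 (-) EX@11 MEM@12 WB@13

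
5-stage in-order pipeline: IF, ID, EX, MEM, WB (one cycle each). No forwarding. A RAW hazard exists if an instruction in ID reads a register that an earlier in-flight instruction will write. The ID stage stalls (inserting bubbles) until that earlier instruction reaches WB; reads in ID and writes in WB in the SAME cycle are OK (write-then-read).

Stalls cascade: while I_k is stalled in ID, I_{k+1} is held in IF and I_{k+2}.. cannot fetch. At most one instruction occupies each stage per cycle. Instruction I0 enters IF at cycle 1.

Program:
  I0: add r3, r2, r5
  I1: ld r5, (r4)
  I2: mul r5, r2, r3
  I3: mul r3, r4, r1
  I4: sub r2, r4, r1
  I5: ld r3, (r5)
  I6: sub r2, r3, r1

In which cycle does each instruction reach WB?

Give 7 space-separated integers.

Answer: 5 6 8 9 10 11 14

Derivation:
I0 add r3 <- r2,r5: IF@1 ID@2 stall=0 (-) EX@3 MEM@4 WB@5
I1 ld r5 <- r4: IF@2 ID@3 stall=0 (-) EX@4 MEM@5 WB@6
I2 mul r5 <- r2,r3: IF@3 ID@4 stall=1 (RAW on I0.r3 (WB@5)) EX@6 MEM@7 WB@8
I3 mul r3 <- r4,r1: IF@4 ID@6 stall=0 (-) EX@7 MEM@8 WB@9
I4 sub r2 <- r4,r1: IF@6 ID@7 stall=0 (-) EX@8 MEM@9 WB@10
I5 ld r3 <- r5: IF@7 ID@8 stall=0 (-) EX@9 MEM@10 WB@11
I6 sub r2 <- r3,r1: IF@8 ID@9 stall=2 (RAW on I5.r3 (WB@11)) EX@12 MEM@13 WB@14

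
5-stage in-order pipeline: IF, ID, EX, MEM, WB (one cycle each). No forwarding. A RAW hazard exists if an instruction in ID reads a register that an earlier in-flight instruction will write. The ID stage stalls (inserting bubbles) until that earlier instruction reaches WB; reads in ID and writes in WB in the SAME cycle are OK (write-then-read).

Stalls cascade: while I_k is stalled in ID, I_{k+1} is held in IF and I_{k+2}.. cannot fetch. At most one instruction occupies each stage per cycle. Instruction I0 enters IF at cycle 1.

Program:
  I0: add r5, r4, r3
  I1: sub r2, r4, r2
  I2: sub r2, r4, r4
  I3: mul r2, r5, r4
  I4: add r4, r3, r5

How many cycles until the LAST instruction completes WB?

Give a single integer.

Answer: 9

Derivation:
I0 add r5 <- r4,r3: IF@1 ID@2 stall=0 (-) EX@3 MEM@4 WB@5
I1 sub r2 <- r4,r2: IF@2 ID@3 stall=0 (-) EX@4 MEM@5 WB@6
I2 sub r2 <- r4,r4: IF@3 ID@4 stall=0 (-) EX@5 MEM@6 WB@7
I3 mul r2 <- r5,r4: IF@4 ID@5 stall=0 (-) EX@6 MEM@7 WB@8
I4 add r4 <- r3,r5: IF@5 ID@6 stall=0 (-) EX@7 MEM@8 WB@9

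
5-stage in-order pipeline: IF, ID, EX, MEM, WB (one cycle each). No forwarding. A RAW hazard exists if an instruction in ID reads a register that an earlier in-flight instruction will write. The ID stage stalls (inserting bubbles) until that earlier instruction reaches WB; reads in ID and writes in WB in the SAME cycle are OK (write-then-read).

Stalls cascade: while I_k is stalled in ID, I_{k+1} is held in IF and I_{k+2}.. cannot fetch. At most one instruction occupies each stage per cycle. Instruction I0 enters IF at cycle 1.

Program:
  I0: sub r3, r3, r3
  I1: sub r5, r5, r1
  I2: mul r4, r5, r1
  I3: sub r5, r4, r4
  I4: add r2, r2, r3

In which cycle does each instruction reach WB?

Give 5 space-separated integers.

Answer: 5 6 9 12 13

Derivation:
I0 sub r3 <- r3,r3: IF@1 ID@2 stall=0 (-) EX@3 MEM@4 WB@5
I1 sub r5 <- r5,r1: IF@2 ID@3 stall=0 (-) EX@4 MEM@5 WB@6
I2 mul r4 <- r5,r1: IF@3 ID@4 stall=2 (RAW on I1.r5 (WB@6)) EX@7 MEM@8 WB@9
I3 sub r5 <- r4,r4: IF@4 ID@7 stall=2 (RAW on I2.r4 (WB@9)) EX@10 MEM@11 WB@12
I4 add r2 <- r2,r3: IF@7 ID@10 stall=0 (-) EX@11 MEM@12 WB@13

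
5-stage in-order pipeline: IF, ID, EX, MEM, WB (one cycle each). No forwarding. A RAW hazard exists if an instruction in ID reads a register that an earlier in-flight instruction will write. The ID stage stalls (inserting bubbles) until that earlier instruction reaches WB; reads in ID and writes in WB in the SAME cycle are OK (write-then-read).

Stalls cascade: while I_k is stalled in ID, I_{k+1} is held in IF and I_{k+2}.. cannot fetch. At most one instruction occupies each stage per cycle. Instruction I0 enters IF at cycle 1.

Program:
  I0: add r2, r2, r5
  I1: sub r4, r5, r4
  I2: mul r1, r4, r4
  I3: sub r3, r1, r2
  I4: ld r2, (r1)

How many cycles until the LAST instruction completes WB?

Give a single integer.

I0 add r2 <- r2,r5: IF@1 ID@2 stall=0 (-) EX@3 MEM@4 WB@5
I1 sub r4 <- r5,r4: IF@2 ID@3 stall=0 (-) EX@4 MEM@5 WB@6
I2 mul r1 <- r4,r4: IF@3 ID@4 stall=2 (RAW on I1.r4 (WB@6)) EX@7 MEM@8 WB@9
I3 sub r3 <- r1,r2: IF@4 ID@7 stall=2 (RAW on I2.r1 (WB@9)) EX@10 MEM@11 WB@12
I4 ld r2 <- r1: IF@7 ID@10 stall=0 (-) EX@11 MEM@12 WB@13

Answer: 13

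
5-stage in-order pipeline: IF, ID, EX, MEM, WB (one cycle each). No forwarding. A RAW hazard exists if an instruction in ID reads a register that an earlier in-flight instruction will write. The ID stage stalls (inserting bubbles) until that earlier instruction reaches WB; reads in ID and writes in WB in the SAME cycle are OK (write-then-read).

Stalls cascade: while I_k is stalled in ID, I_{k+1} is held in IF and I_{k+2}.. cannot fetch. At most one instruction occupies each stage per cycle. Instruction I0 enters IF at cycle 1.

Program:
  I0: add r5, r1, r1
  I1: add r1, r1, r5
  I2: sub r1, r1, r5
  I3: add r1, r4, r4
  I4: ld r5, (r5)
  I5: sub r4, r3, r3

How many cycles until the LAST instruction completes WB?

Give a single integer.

I0 add r5 <- r1,r1: IF@1 ID@2 stall=0 (-) EX@3 MEM@4 WB@5
I1 add r1 <- r1,r5: IF@2 ID@3 stall=2 (RAW on I0.r5 (WB@5)) EX@6 MEM@7 WB@8
I2 sub r1 <- r1,r5: IF@3 ID@6 stall=2 (RAW on I1.r1 (WB@8)) EX@9 MEM@10 WB@11
I3 add r1 <- r4,r4: IF@6 ID@9 stall=0 (-) EX@10 MEM@11 WB@12
I4 ld r5 <- r5: IF@9 ID@10 stall=0 (-) EX@11 MEM@12 WB@13
I5 sub r4 <- r3,r3: IF@10 ID@11 stall=0 (-) EX@12 MEM@13 WB@14

Answer: 14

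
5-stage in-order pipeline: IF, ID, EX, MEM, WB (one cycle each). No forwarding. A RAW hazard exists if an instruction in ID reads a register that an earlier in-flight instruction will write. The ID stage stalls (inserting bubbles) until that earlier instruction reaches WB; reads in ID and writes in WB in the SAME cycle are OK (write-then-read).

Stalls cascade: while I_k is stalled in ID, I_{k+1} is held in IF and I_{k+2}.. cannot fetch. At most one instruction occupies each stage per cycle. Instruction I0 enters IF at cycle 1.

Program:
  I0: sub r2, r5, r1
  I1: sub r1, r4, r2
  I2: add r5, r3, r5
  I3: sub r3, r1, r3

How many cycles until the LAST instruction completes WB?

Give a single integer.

I0 sub r2 <- r5,r1: IF@1 ID@2 stall=0 (-) EX@3 MEM@4 WB@5
I1 sub r1 <- r4,r2: IF@2 ID@3 stall=2 (RAW on I0.r2 (WB@5)) EX@6 MEM@7 WB@8
I2 add r5 <- r3,r5: IF@3 ID@6 stall=0 (-) EX@7 MEM@8 WB@9
I3 sub r3 <- r1,r3: IF@6 ID@7 stall=1 (RAW on I1.r1 (WB@8)) EX@9 MEM@10 WB@11

Answer: 11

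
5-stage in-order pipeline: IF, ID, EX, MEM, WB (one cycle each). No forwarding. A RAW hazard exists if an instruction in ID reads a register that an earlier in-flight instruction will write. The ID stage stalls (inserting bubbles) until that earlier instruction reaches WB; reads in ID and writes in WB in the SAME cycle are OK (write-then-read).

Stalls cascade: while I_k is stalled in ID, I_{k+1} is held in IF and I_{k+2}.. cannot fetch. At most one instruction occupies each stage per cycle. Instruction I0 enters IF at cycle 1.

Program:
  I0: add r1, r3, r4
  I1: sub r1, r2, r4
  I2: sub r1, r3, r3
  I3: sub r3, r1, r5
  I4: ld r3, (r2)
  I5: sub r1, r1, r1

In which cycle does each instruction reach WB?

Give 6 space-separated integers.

Answer: 5 6 7 10 11 12

Derivation:
I0 add r1 <- r3,r4: IF@1 ID@2 stall=0 (-) EX@3 MEM@4 WB@5
I1 sub r1 <- r2,r4: IF@2 ID@3 stall=0 (-) EX@4 MEM@5 WB@6
I2 sub r1 <- r3,r3: IF@3 ID@4 stall=0 (-) EX@5 MEM@6 WB@7
I3 sub r3 <- r1,r5: IF@4 ID@5 stall=2 (RAW on I2.r1 (WB@7)) EX@8 MEM@9 WB@10
I4 ld r3 <- r2: IF@5 ID@8 stall=0 (-) EX@9 MEM@10 WB@11
I5 sub r1 <- r1,r1: IF@8 ID@9 stall=0 (-) EX@10 MEM@11 WB@12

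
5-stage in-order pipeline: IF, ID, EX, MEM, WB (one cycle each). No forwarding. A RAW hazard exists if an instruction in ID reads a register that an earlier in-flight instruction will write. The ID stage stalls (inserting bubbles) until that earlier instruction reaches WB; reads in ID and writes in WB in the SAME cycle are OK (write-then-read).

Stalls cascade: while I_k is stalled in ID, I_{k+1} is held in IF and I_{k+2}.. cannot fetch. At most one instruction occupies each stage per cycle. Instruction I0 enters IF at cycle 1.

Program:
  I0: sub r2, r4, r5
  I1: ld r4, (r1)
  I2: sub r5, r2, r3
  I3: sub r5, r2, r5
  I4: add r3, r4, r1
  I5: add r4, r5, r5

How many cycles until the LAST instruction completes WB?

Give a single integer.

Answer: 14

Derivation:
I0 sub r2 <- r4,r5: IF@1 ID@2 stall=0 (-) EX@3 MEM@4 WB@5
I1 ld r4 <- r1: IF@2 ID@3 stall=0 (-) EX@4 MEM@5 WB@6
I2 sub r5 <- r2,r3: IF@3 ID@4 stall=1 (RAW on I0.r2 (WB@5)) EX@6 MEM@7 WB@8
I3 sub r5 <- r2,r5: IF@4 ID@6 stall=2 (RAW on I2.r5 (WB@8)) EX@9 MEM@10 WB@11
I4 add r3 <- r4,r1: IF@6 ID@9 stall=0 (-) EX@10 MEM@11 WB@12
I5 add r4 <- r5,r5: IF@9 ID@10 stall=1 (RAW on I3.r5 (WB@11)) EX@12 MEM@13 WB@14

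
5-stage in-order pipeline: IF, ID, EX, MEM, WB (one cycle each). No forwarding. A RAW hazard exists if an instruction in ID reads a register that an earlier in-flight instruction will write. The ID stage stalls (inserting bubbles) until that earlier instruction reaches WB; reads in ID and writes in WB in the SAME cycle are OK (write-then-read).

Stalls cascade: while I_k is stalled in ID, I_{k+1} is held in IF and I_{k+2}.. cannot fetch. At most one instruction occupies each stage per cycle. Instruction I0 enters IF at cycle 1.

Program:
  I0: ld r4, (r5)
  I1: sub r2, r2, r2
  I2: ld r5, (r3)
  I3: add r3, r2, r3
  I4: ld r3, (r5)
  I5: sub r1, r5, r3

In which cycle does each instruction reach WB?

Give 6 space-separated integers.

Answer: 5 6 7 9 10 13

Derivation:
I0 ld r4 <- r5: IF@1 ID@2 stall=0 (-) EX@3 MEM@4 WB@5
I1 sub r2 <- r2,r2: IF@2 ID@3 stall=0 (-) EX@4 MEM@5 WB@6
I2 ld r5 <- r3: IF@3 ID@4 stall=0 (-) EX@5 MEM@6 WB@7
I3 add r3 <- r2,r3: IF@4 ID@5 stall=1 (RAW on I1.r2 (WB@6)) EX@7 MEM@8 WB@9
I4 ld r3 <- r5: IF@5 ID@7 stall=0 (-) EX@8 MEM@9 WB@10
I5 sub r1 <- r5,r3: IF@7 ID@8 stall=2 (RAW on I4.r3 (WB@10)) EX@11 MEM@12 WB@13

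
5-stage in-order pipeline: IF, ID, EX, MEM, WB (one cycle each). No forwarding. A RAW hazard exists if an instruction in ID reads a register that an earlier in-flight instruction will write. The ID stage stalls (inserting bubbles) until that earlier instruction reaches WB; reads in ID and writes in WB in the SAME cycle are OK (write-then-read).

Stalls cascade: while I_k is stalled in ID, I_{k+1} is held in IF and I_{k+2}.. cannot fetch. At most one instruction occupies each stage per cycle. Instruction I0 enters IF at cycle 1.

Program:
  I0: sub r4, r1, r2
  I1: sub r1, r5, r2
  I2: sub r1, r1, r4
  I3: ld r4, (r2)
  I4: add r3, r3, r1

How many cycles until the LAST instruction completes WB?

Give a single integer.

Answer: 12

Derivation:
I0 sub r4 <- r1,r2: IF@1 ID@2 stall=0 (-) EX@3 MEM@4 WB@5
I1 sub r1 <- r5,r2: IF@2 ID@3 stall=0 (-) EX@4 MEM@5 WB@6
I2 sub r1 <- r1,r4: IF@3 ID@4 stall=2 (RAW on I1.r1 (WB@6)) EX@7 MEM@8 WB@9
I3 ld r4 <- r2: IF@4 ID@7 stall=0 (-) EX@8 MEM@9 WB@10
I4 add r3 <- r3,r1: IF@7 ID@8 stall=1 (RAW on I2.r1 (WB@9)) EX@10 MEM@11 WB@12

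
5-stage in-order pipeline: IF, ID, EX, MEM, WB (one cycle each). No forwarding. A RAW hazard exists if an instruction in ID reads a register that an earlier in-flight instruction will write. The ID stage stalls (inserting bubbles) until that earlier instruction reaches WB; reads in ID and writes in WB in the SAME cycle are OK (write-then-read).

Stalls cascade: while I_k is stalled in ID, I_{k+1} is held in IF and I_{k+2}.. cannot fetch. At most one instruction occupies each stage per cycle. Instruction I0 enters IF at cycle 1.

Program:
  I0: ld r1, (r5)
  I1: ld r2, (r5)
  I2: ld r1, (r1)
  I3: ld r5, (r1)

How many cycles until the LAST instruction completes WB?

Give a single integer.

Answer: 11

Derivation:
I0 ld r1 <- r5: IF@1 ID@2 stall=0 (-) EX@3 MEM@4 WB@5
I1 ld r2 <- r5: IF@2 ID@3 stall=0 (-) EX@4 MEM@5 WB@6
I2 ld r1 <- r1: IF@3 ID@4 stall=1 (RAW on I0.r1 (WB@5)) EX@6 MEM@7 WB@8
I3 ld r5 <- r1: IF@4 ID@6 stall=2 (RAW on I2.r1 (WB@8)) EX@9 MEM@10 WB@11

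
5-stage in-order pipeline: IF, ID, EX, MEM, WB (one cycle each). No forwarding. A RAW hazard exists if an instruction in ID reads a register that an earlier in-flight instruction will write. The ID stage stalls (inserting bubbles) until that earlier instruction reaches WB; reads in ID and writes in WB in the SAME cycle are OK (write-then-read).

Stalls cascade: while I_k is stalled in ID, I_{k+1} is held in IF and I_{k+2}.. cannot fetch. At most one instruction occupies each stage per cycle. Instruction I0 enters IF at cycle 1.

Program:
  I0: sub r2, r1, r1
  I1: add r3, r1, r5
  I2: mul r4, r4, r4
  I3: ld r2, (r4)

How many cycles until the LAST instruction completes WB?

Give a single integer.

I0 sub r2 <- r1,r1: IF@1 ID@2 stall=0 (-) EX@3 MEM@4 WB@5
I1 add r3 <- r1,r5: IF@2 ID@3 stall=0 (-) EX@4 MEM@5 WB@6
I2 mul r4 <- r4,r4: IF@3 ID@4 stall=0 (-) EX@5 MEM@6 WB@7
I3 ld r2 <- r4: IF@4 ID@5 stall=2 (RAW on I2.r4 (WB@7)) EX@8 MEM@9 WB@10

Answer: 10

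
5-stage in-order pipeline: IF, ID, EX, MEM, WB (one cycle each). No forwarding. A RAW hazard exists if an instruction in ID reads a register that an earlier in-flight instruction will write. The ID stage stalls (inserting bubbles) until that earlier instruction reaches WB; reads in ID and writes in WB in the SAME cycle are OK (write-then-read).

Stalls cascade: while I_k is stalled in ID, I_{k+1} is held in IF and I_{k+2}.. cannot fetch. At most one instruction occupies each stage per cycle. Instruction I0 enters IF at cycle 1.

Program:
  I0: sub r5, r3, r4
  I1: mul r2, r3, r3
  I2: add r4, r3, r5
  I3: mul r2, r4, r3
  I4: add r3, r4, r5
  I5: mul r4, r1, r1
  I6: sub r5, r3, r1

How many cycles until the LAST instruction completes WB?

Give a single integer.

Answer: 15

Derivation:
I0 sub r5 <- r3,r4: IF@1 ID@2 stall=0 (-) EX@3 MEM@4 WB@5
I1 mul r2 <- r3,r3: IF@2 ID@3 stall=0 (-) EX@4 MEM@5 WB@6
I2 add r4 <- r3,r5: IF@3 ID@4 stall=1 (RAW on I0.r5 (WB@5)) EX@6 MEM@7 WB@8
I3 mul r2 <- r4,r3: IF@4 ID@6 stall=2 (RAW on I2.r4 (WB@8)) EX@9 MEM@10 WB@11
I4 add r3 <- r4,r5: IF@6 ID@9 stall=0 (-) EX@10 MEM@11 WB@12
I5 mul r4 <- r1,r1: IF@9 ID@10 stall=0 (-) EX@11 MEM@12 WB@13
I6 sub r5 <- r3,r1: IF@10 ID@11 stall=1 (RAW on I4.r3 (WB@12)) EX@13 MEM@14 WB@15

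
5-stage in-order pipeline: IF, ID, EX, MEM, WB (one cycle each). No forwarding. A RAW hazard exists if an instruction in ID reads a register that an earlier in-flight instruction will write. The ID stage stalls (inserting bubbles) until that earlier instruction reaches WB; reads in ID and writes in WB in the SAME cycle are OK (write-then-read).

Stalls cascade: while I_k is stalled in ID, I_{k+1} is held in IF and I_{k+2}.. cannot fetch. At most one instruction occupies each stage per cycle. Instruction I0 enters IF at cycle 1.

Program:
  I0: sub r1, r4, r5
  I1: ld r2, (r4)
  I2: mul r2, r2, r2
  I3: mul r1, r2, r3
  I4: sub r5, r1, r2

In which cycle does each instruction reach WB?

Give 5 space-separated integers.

Answer: 5 6 9 12 15

Derivation:
I0 sub r1 <- r4,r5: IF@1 ID@2 stall=0 (-) EX@3 MEM@4 WB@5
I1 ld r2 <- r4: IF@2 ID@3 stall=0 (-) EX@4 MEM@5 WB@6
I2 mul r2 <- r2,r2: IF@3 ID@4 stall=2 (RAW on I1.r2 (WB@6)) EX@7 MEM@8 WB@9
I3 mul r1 <- r2,r3: IF@4 ID@7 stall=2 (RAW on I2.r2 (WB@9)) EX@10 MEM@11 WB@12
I4 sub r5 <- r1,r2: IF@7 ID@10 stall=2 (RAW on I3.r1 (WB@12)) EX@13 MEM@14 WB@15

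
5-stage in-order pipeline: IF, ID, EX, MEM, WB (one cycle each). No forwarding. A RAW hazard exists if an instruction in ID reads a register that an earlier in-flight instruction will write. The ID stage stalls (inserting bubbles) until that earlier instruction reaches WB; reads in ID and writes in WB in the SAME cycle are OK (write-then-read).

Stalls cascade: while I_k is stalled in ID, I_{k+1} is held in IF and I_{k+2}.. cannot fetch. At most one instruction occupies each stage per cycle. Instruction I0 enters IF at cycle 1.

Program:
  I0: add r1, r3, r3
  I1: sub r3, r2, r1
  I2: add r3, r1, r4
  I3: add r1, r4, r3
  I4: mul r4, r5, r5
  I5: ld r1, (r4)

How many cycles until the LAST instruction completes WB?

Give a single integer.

I0 add r1 <- r3,r3: IF@1 ID@2 stall=0 (-) EX@3 MEM@4 WB@5
I1 sub r3 <- r2,r1: IF@2 ID@3 stall=2 (RAW on I0.r1 (WB@5)) EX@6 MEM@7 WB@8
I2 add r3 <- r1,r4: IF@3 ID@6 stall=0 (-) EX@7 MEM@8 WB@9
I3 add r1 <- r4,r3: IF@6 ID@7 stall=2 (RAW on I2.r3 (WB@9)) EX@10 MEM@11 WB@12
I4 mul r4 <- r5,r5: IF@7 ID@10 stall=0 (-) EX@11 MEM@12 WB@13
I5 ld r1 <- r4: IF@10 ID@11 stall=2 (RAW on I4.r4 (WB@13)) EX@14 MEM@15 WB@16

Answer: 16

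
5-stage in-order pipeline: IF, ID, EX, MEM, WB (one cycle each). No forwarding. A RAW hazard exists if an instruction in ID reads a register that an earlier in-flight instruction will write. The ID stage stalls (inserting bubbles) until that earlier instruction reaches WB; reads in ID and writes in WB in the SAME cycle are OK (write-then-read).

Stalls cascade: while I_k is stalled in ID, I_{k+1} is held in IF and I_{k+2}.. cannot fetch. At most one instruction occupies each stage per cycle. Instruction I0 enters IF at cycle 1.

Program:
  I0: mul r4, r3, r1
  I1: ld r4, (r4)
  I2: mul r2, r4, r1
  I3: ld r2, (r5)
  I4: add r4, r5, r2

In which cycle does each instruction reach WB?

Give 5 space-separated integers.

Answer: 5 8 11 12 15

Derivation:
I0 mul r4 <- r3,r1: IF@1 ID@2 stall=0 (-) EX@3 MEM@4 WB@5
I1 ld r4 <- r4: IF@2 ID@3 stall=2 (RAW on I0.r4 (WB@5)) EX@6 MEM@7 WB@8
I2 mul r2 <- r4,r1: IF@3 ID@6 stall=2 (RAW on I1.r4 (WB@8)) EX@9 MEM@10 WB@11
I3 ld r2 <- r5: IF@6 ID@9 stall=0 (-) EX@10 MEM@11 WB@12
I4 add r4 <- r5,r2: IF@9 ID@10 stall=2 (RAW on I3.r2 (WB@12)) EX@13 MEM@14 WB@15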